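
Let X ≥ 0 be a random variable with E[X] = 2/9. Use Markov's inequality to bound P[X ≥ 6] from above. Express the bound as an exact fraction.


μ = E[X] = 2/9, a = 6.
Markov: P[X ≥ 6] ≤ μ/a = (2/9)/6 = 1/27.
Numerically: ≈ 0.037.
(Since a = 6 > μ = 0.222, the bound 1/27 is < 1 and informative.)

P[X ≥ 6] ≤ 1/27 ≈ 0.037.


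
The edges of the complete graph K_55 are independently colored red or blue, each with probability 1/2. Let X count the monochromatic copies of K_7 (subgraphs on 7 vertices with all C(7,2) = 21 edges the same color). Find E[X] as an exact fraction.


Let X = Σ_S X_S over the C(55, 7) = 202927725 subsets S of size 7, where X_S = 1 if the K_7 on S is monochromatic.
For a fixed S, the K_7 on S has C(7, 2) = 21 edges. P[all 21 edges red] = (1/2)^21, and likewise for blue, so P[monochromatic] = 2·(1/2)^21 = 2^{1 − 21} = 1/1048576.
By linearity: E[X] = C(55, 7) · 2^{1 − 21} = 202927725 · 1/1048576 = 202927725/1048576.
Numerically: E[X] ≈ 193.52696.

E[X] = C(55,7)·2^(1−C(7,2)) = 202927725/1048576 ≈ 193.52696.


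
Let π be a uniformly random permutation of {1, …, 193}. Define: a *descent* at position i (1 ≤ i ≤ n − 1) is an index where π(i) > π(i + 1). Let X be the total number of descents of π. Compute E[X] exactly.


Write X = Σ X_I over i = 1, …, 192, with X_I the indicator of one descent.
There are 192 indicators.
For each fixed i, the pair (π(i), π(i+1)) is a uniformly random ordered pair of distinct values from {1, …, 193}; by symmetry P[π(i) > π(i+1)] = 1/2.
By linearity: E[X] = 192 · (1/2) = (193 − 1) · (1/2) = 96 ≈ 96.0000.

E[X] = 96 = 96.0000.


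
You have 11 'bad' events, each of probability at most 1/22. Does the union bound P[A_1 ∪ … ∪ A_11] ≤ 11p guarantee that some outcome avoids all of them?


Union bound: P[∪_{i=1}^{11} A_i] ≤ Σ_i P[A_i] ≤ 11·p = 11·(1/22) = 1/2.
Numerically: 1/2 ≈ 0.50000.
Is 1/2 < 1? YES.
Since P[∪ A_i] ≤ 1/2 < 1, the complement has P[∩ A_i^c] ≥ 1 − 1/2 = 1/2 > 0, so some outcome avoids every A_i.

11·p = 1/2 ≈ 0.50000; existence CERTIFIED by the union bound.


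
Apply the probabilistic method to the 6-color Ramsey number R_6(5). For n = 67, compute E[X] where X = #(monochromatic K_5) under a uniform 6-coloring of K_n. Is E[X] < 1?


E[X] = C(67, 5) · 6^{1 − 10} = 9657648 · 6^{−9} = 9657648/10077696.
As a reduced fraction: E[X] = 67067/69984 ≈ 0.9583.
Is E[X] < 1? YES.
Since E[X] < 1, there exists a 6-coloring of K_{67} with no monochromatic K_5; hence R_6(5) > 67.

E[X] = 67067/69984 ≈ 0.9583; E[X] < 1, so R_6(5) > 67.


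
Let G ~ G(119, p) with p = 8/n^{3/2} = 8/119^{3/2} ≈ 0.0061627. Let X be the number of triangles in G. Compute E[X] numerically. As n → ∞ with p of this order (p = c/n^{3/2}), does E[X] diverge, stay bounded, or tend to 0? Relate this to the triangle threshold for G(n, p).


Number of potential triangles: C(119, 3) = 273819.
Each occurs with probability p³ ≈ (0.0061627)³ ≈ 2.3404999e-07.
By linearity: E[X] = C(119, 3)·p³ ≈ 273819 · 2.3404999e-07 ≈ 0.06409.
Since α = 3/2 > 1, p = c/n^{3/2} = o(1/n) is below the triangle threshold p ~ 1/n. Asymptotically E[X] ~ (c³/6)·n^{3(1−α)} = (8³/6)·n^{-1.5} → 0, so by Markov's inequality G has no triangles w.h.p.

E[X] ≈ 0.06409; in regime p = Θ(1/n^{3/2}) E[X] tends to 0 (below the triangle threshold p ~ 1/n).


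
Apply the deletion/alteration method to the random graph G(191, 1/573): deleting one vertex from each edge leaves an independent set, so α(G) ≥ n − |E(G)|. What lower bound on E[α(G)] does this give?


E[|E(G)|] = C(191, 2)·p = 18145 · (1/573) = 95/3.
E[α(G)] ≥ n − E[|E(G)|] = 191 − 95/3 = 478/3.
Numerically: ≈ 159.333333.
(This is only a lower bound; the true E[α(G)] may be larger.)

E[α(G)] ≥ 478/3 ≈ 159.333333.


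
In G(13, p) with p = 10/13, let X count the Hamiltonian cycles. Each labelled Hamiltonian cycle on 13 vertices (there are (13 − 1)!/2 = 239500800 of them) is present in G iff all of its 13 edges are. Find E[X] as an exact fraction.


K_13 has (13 − 1)!/2 = 239500800 labelled Hamiltonian cycles.
For each such Hamiltonian cycle H, let X_H = 1 if all 13 edges of H are present in G. Then P[X_H = 1] = p^{13} = (10/13)^{13} = 10000000000000/302875106592253.
By linearity of expectation: E[X] = Σ_H E[X_H] = 239500800 · p^{13} = 239500800 · 10000000000000/302875106592253 = 2395008000000000000000/302875106592253.
Numerically: E[X] ≈ 7.908e+06.

E[X] = 239500800 · (10/13)^{13} = 2395008000000000000000/302875106592253 ≈ 7.908e+06.


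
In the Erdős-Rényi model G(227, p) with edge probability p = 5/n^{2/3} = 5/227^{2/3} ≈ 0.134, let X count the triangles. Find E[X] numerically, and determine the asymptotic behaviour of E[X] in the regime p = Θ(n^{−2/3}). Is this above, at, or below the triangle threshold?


Number of potential triangles: C(227, 3) = 1923825.
Each occurs with probability p³ ≈ (0.134)³ ≈ 2.42582e-03.
By linearity: E[X] = C(227, 3)·p³ ≈ 1923825 · 2.42582e-03 ≈ 4666.850.
Since α = 2/3 < 1, p = c/n^{2/3} ≫ 1/n is above the triangle threshold p ~ 1/n. Asymptotically E[X] ~ (c³/6)·n^{3(1−α)} = (5³/6)·n^{1} → ∞; triangles are abundant w.h.p.

E[X] ≈ 4666.850; in regime p = Θ(1/n^{2/3}) E[X] diverges (above the triangle threshold p ~ 1/n).


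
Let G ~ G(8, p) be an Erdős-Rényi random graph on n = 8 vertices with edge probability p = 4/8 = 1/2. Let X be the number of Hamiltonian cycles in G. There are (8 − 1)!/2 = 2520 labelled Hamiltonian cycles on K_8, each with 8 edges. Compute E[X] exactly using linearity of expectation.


K_8 has (8 − 1)!/2 = 2520 labelled Hamiltonian cycles.
For each such Hamiltonian cycle H, let X_H = 1 if all 8 edges of H are present in G. Then P[X_H = 1] = p^{8} = (1/2)^{8} = 1/256.
By linearity: E[X] = Σ_H E[X_H] = 2520 · p^{8} = 2520 · 1/256 = 315/32.
Numerically: E[X] ≈ 9.84375.

E[X] = 2520 · (1/2)^{8} = 315/32 ≈ 9.84375.


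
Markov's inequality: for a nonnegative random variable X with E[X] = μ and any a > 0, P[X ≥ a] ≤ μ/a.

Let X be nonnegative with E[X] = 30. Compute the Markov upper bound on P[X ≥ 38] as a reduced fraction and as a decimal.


μ = E[X] = 30, a = 38.
Markov: P[X ≥ 38] ≤ μ/a = (30)/38 = 15/19.
Numerically: ≈ 0.7895.
(Since a = 38 > μ = 30.0000, the bound 15/19 is < 1 and informative.)

P[X ≥ 38] ≤ 15/19 ≈ 0.7895.


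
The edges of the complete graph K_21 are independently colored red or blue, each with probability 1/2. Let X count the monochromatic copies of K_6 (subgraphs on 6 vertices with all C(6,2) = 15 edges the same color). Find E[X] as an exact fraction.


Let X = Σ_S X_S over the C(21, 6) = 54264 subsets S of size 6, where X_S = 1 if the K_6 on S is monochromatic.
For a fixed S, the K_6 on S has C(6, 2) = 15 edges. P[all 15 edges red] = (1/2)^15, and likewise for blue, so P[monochromatic] = 2·(1/2)^15 = 2^{1 − 15} = 1/16384.
By linearity of expectation: E[X] = C(21, 6) · 2^{1 − 15} = 54264 · 1/16384 = 6783/2048.
Numerically: E[X] ≈ 3.3120.

E[X] = C(21,6)·2^(1−C(6,2)) = 6783/2048 ≈ 3.3120.


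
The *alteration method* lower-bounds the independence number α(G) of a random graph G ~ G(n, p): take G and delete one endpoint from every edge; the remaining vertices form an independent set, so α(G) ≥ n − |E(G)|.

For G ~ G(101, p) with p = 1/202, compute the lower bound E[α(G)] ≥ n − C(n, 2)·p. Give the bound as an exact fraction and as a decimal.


E[|E(G)|] = C(101, 2)·p = 5050 · (1/202) = 25.
E[α(G)] ≥ n − E[|E(G)|] = 101 − 25 = 76.
Numerically: ≈ 76.000.
(This is only a lower bound; the true E[α(G)] may be larger.)

E[α(G)] ≥ 76 ≈ 76.000.


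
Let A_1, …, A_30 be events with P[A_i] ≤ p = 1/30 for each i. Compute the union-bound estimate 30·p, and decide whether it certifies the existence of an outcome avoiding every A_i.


Union bound: P[∪_{i=1}^{30} A_i] ≤ Σ_i P[A_i] ≤ 30·p = 30·(1/30) = 1.
Numerically: 1 ≈ 1.000000.
Is 1 < 1? NO.
Since the bound 1 is ≥ 1, the union bound is uninformative here; it does NOT by itself certify existence.

30·p = 1 ≈ 1.000000; existence NOT certified by the union bound.


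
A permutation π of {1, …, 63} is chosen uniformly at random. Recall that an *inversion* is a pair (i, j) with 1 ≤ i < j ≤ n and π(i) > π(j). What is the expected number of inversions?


Write X = Σ X_I over the C(63, 2) = 1953 pairs i < j, with X_I the indicator of one inversion.
There are 1953 indicators.
For each fixed pair i < j, the values π(i) and π(j) are two distinct elements of {1, …, 63} in uniformly random order; by symmetry P[π(i) > π(j)] = 1/2.
By linearity: E[X] = 1953 · (1/2) = C(63, 2) · (1/2) = 1953/2 = 1953/2 ≈ 976.500.

E[X] = 1953/2 = 976.500.


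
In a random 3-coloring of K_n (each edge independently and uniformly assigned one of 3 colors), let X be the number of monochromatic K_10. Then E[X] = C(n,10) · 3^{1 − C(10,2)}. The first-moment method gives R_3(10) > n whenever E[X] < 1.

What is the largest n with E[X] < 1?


We need C(n, 10) · 3^{1 − 45} < 1, i.e. C(n, 10) < 3^{45 − 1} = 984770902183611232881.
Check values of n near the boundary:
  n = 568: C(568, 10) = 889446337783744949208; 889446337783744949208 < 984770902183611232881? YES
  n = 569: C(569, 10) = 905357721286137524328; 905357721286137524328 < 984770902183611232881? YES
  n = 570: C(570, 10) = 921524823451961408691; 921524823451961408691 < 984770902183611232881? YES
  n = 571: C(571, 10) = 937951290893172842001; 937951290893172842001 < 984770902183611232881? YES
  n = 572: C(572, 10) = 954640815642161682606; 954640815642161682606 < 984770902183611232881? YES
  n = 573: C(573, 10) = 971597135635805762226; 971597135635805762226 < 984770902183611232881? YES
  n = 574: C(574, 10) = 988824035203816502691; 988824035203816502691 < 984770902183611232881? NO
  n = 575: C(575, 10) = 1006325345561406175305; 1006325345561406175305 < 984770902183611232881? NO
  n = 576: C(576, 10) = 1024104945306307344480; 1024104945306307344480 < 984770902183611232881? NO
The largest n with C(n, 10) < 984770902183611232881 is n = 573 (where E[X] = 35985079097622435638/36472996377170786403 ≈ 0.986623). Hence R_3(10) > 573, i.e. R_3(10) ≥ 574.

Largest n = 573; hence R_3(10) > 573.


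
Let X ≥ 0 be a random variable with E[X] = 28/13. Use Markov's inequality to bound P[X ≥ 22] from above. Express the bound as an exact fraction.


μ = E[X] = 28/13, a = 22.
Markov: P[X ≥ 22] ≤ μ/a = (28/13)/22 = 14/143.
Numerically: ≈ 0.098.
(Since a = 22 > μ = 2.154, the bound 14/143 is < 1 and informative.)

P[X ≥ 22] ≤ 14/143 ≈ 0.098.


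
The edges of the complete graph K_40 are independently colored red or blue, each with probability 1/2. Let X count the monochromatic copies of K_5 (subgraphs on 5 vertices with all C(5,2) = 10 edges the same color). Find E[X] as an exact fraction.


Let X = Σ_S X_S over the C(40, 5) = 658008 subsets S of size 5, where X_S = 1 if the K_5 on S is monochromatic.
For a fixed S, the K_5 on S has C(5, 2) = 10 edges. P[all 10 edges red] = (1/2)^10, and likewise for blue, so P[monochromatic] = 2·(1/2)^10 = 2^{1 − 10} = 1/512.
Summing: E[X] = C(40, 5) · 2^{1 − 10} = 658008 · 1/512 = 82251/64.
Numerically: E[X] ≈ 1285.172.

E[X] = C(40,5)·2^(1−C(5,2)) = 82251/64 ≈ 1285.172.


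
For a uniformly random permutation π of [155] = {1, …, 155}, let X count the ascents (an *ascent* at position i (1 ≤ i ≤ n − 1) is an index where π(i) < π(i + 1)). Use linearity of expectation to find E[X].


Write X = Σ X_I over i = 1, …, 154, with X_I the indicator of one ascent.
There are 154 indicators.
For each fixed i, the pair (π(i), π(i+1)) is a uniformly random ordered pair of distinct values from {1, …, 155}; by symmetry P[π(i) < π(i+1)] = 1/2.
By linearity: E[X] = 154 · (1/2) = (155 − 1) · (1/2) = 77 ≈ 77.00000.

E[X] = 77 = 77.00000.


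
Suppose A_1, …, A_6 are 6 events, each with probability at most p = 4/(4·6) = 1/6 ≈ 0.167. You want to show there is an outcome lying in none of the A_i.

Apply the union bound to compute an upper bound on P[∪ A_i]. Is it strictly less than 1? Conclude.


Union bound: P[∪_{i=1}^{6} A_i] ≤ Σ_i P[A_i] ≤ 6·p = 6·(1/6) = 1.
Numerically: 1 ≈ 1.000.
Is 1 < 1? NO.
Since the bound 1 is ≥ 1, the union bound is uninformative here; it does NOT by itself certify existence.

6·p = 1 ≈ 1.000; existence NOT certified by the union bound.


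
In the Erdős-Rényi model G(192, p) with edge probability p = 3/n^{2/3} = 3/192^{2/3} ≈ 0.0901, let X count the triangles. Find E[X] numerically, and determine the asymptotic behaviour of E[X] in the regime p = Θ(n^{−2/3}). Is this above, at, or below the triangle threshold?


Number of potential triangles: C(192, 3) = 1161280.
Each occurs with probability p³ ≈ (0.0901)³ ≈ 7.32422e-04.
By linearity: E[X] = C(192, 3)·p³ ≈ 1161280 · 7.32422e-04 ≈ 850.547.
Since α = 2/3 < 1, p = c/n^{2/3} ≫ 1/n is above the triangle threshold p ~ 1/n. Asymptotically E[X] ~ (c³/6)·n^{3(1−α)} = (3³/6)·n^{1} → ∞; triangles are abundant w.h.p.

E[X] ≈ 850.547; in regime p = Θ(1/n^{2/3}) E[X] diverges (above the triangle threshold p ~ 1/n).


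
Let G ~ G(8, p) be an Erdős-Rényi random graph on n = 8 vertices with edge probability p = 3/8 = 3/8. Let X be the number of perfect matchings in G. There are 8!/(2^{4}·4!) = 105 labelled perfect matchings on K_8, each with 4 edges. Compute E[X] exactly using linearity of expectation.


K_8 has 8!/(2^{4}·4!) = 105 labelled perfect matchings.
For each such perfect matching H, let X_H = 1 if all 4 edges of H are present in G. Then P[X_H = 1] = p^{4} = (3/8)^{4} = 81/4096.
By linearity of expectation: E[X] = Σ_H E[X_H] = 105 · p^{4} = 105 · 81/4096 = 8505/4096.
Numerically: E[X] ≈ 2.08.

E[X] = 105 · (3/8)^{4} = 8505/4096 ≈ 2.08.


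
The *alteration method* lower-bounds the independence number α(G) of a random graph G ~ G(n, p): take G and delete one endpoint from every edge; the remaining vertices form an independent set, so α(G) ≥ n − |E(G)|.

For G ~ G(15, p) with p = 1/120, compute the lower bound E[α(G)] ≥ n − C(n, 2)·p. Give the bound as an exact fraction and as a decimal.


E[|E(G)|] = C(15, 2)·p = 105 · (1/120) = 7/8.
E[α(G)] ≥ n − E[|E(G)|] = 15 − 7/8 = 113/8.
Numerically: ≈ 14.1250.
(This is only a lower bound; the true E[α(G)] may be larger.)

E[α(G)] ≥ 113/8 ≈ 14.1250.


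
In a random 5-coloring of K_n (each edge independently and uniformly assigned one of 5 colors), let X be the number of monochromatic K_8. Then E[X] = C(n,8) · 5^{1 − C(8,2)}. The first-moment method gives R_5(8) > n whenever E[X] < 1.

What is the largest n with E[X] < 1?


We need C(n, 8) · 5^{1 − 28} < 1, i.e. C(n, 8) < 5^{28 − 1} = 7450580596923828125.
Check values of n near the boundary:
  n = 858: C(858, 8) = 7049584530256467771; 7049584530256467771 < 7450580596923828125? YES
  n = 859: C(859, 8) = 7115855595170747139; 7115855595170747139 < 7450580596923828125? YES
  n = 860: C(860, 8) = 7182671140665308145; 7182671140665308145 < 7450580596923828125? YES
  n = 861: C(861, 8) = 7250034996615275865; 7250034996615275865 < 7450580596923828125? YES
  n = 862: C(862, 8) = 7317951015318931845; 7317951015318931845 < 7450580596923828125? YES
  n = 863: C(863, 8) = 7386423071602617757; 7386423071602617757 < 7450580596923828125? YES
  n = 864: C(864, 8) = 7455455062926006708; 7455455062926006708 < 7450580596923828125? NO
  n = 865: C(865, 8) = 7525050909487743060; 7525050909487743060 < 7450580596923828125? NO
  n = 866: C(866, 8) = 7595214554331451620; 7595214554331451620 < 7450580596923828125? NO
The largest n with C(n, 8) < 7450580596923828125 is n = 863 (where E[X] = 7386423071602617757/7450580596923828125 ≈ 0.99139). Hence R_5(8) > 863, i.e. R_5(8) ≥ 864.

Largest n = 863; hence R_5(8) > 863.


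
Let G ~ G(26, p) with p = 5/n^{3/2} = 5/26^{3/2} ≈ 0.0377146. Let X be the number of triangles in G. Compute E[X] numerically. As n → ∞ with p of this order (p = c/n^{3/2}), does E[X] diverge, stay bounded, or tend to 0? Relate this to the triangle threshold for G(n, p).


Number of potential triangles: C(26, 3) = 2600.
Each occurs with probability p³ ≈ (0.0377146)³ ≈ 5.36450862e-05.
By linearity: E[X] = C(26, 3)·p³ ≈ 2600 · 5.36450862e-05 ≈ 0.139477.
Since α = 3/2 > 1, p = c/n^{3/2} = o(1/n) is below the triangle threshold p ~ 1/n. Asymptotically E[X] ~ (c³/6)·n^{3(1−α)} = (5³/6)·n^{-1.5} → 0, so by Markov's inequality G has no triangles w.h.p.

E[X] ≈ 0.139477; in regime p = Θ(1/n^{3/2}) E[X] tends to 0 (below the triangle threshold p ~ 1/n).


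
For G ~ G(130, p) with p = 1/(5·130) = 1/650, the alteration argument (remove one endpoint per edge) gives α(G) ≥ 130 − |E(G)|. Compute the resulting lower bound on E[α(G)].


E[|E(G)|] = C(130, 2)·p = 8385 · (1/650) = 129/10.
E[α(G)] ≥ n − E[|E(G)|] = 130 − 129/10 = 1171/10.
Numerically: ≈ 117.100.
(This is only a lower bound; the true E[α(G)] may be larger.)

E[α(G)] ≥ 1171/10 ≈ 117.100.


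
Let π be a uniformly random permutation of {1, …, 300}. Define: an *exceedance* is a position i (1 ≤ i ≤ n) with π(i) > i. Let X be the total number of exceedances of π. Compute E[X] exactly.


Write X = Σ_{i=1}^{300} X_i, where X_i = 1_{π(i) > i}.
For each fixed i, π(i) is uniform over {1, …, 300} (marginal of a uniform permutation), so P[π(i) > i] = (n − i)/n. Summing: Σ_{i=1}^{300} (n − i)/n = (0 + 1 + … + 299)/300 = 300(300 − 1)/(2·300) = (300 − 1)/2.
Hence E[X] = Σ_{i=1}^{300} (300 − i)/300 = 299/2 ≈ 149.5000.

E[X] = 299/2 = 149.5000.


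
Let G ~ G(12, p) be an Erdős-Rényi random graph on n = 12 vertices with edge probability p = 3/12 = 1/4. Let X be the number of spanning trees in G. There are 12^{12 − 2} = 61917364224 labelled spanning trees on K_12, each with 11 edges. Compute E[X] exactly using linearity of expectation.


K_12 has 12^{12 − 2} = 61917364224 labelled spanning trees.
For each such spanning tree H, let X_H = 1 if all 11 edges of H are present in G. Then P[X_H = 1] = p^{11} = (1/4)^{11} = 1/4194304.
By linearity of expectation: E[X] = Σ_H E[X_H] = 61917364224 · p^{11} = 61917364224 · 1/4194304 = 59049/4.
Numerically: E[X] ≈ 1.48e+04.

E[X] = 61917364224 · (1/4)^{11} = 59049/4 ≈ 1.48e+04.


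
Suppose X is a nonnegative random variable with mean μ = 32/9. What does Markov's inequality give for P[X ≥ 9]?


μ = E[X] = 32/9, a = 9.
Markov: P[X ≥ 9] ≤ μ/a = (32/9)/9 = 32/81.
Numerically: ≈ 0.3951.
(Since a = 9 > μ = 3.5556, the bound 32/81 is < 1 and informative.)

P[X ≥ 9] ≤ 32/81 ≈ 0.3951.


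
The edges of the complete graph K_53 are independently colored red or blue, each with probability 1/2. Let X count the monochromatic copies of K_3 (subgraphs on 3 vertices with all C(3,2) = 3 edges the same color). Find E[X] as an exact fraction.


Let X = Σ_S X_S over the C(53, 3) = 23426 subsets S of size 3, where X_S = 1 if the K_3 on S is monochromatic.
For a fixed S, the K_3 on S has C(3, 2) = 3 edges. P[all 3 edges red] = (1/2)^3, and likewise for blue, so P[monochromatic] = 2·(1/2)^3 = 2^{1 − 3} = 1/4.
Summing: E[X] = C(53, 3) · 2^{1 − 3} = 23426 · 1/4 = 11713/2.
Numerically: E[X] ≈ 5856.500000.

E[X] = C(53,3)·2^(1−C(3,2)) = 11713/2 ≈ 5856.500000.


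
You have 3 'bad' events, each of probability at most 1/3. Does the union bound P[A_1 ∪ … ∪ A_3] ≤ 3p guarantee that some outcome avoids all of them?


Union bound: P[∪_{i=1}^{3} A_i] ≤ Σ_i P[A_i] ≤ 3·p = 3·(1/3) = 1.
Numerically: 1 ≈ 1.0000000.
Is 1 < 1? NO.
Since the bound 1 is ≥ 1, the union bound is uninformative here; it does NOT by itself certify existence.

3·p = 1 ≈ 1.0000000; existence NOT certified by the union bound.


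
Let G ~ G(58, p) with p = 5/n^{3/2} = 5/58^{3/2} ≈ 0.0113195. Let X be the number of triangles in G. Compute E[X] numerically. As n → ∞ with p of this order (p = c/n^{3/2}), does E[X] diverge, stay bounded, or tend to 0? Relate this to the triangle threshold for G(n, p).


Number of potential triangles: C(58, 3) = 30856.
Each occurs with probability p³ ≈ (0.0113195)³ ≈ 1.45038748e-06.
By linearity: E[X] = C(58, 3)·p³ ≈ 30856 · 1.45038748e-06 ≈ 0.044753.
Since α = 3/2 > 1, p = c/n^{3/2} = o(1/n) is below the triangle threshold p ~ 1/n. Asymptotically E[X] ~ (c³/6)·n^{3(1−α)} = (5³/6)·n^{-1.5} → 0, so by Markov's inequality G has no triangles w.h.p.

E[X] ≈ 0.044753; in regime p = Θ(1/n^{3/2}) E[X] tends to 0 (below the triangle threshold p ~ 1/n).


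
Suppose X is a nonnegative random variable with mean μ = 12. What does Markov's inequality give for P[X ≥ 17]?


μ = E[X] = 12, a = 17.
Markov: P[X ≥ 17] ≤ μ/a = (12)/17 = 12/17.
Numerically: ≈ 0.706.
(Since a = 17 > μ = 12.000, the bound 12/17 is < 1 and informative.)

P[X ≥ 17] ≤ 12/17 ≈ 0.706.


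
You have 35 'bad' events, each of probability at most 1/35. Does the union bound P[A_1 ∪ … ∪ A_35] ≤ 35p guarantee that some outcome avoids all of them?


Union bound: P[∪_{i=1}^{35} A_i] ≤ Σ_i P[A_i] ≤ 35·p = 35·(1/35) = 1.
Numerically: 1 ≈ 1.00000.
Is 1 < 1? NO.
Since the bound 1 is ≥ 1, the union bound is uninformative here; it does NOT by itself certify existence.

35·p = 1 ≈ 1.00000; existence NOT certified by the union bound.


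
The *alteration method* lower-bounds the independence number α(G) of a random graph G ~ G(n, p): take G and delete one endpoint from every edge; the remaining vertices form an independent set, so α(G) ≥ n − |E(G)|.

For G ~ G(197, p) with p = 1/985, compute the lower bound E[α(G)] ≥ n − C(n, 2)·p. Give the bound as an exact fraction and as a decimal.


E[|E(G)|] = C(197, 2)·p = 19306 · (1/985) = 98/5.
E[α(G)] ≥ n − E[|E(G)|] = 197 − 98/5 = 887/5.
Numerically: ≈ 177.400000.
(This is only a lower bound; the true E[α(G)] may be larger.)

E[α(G)] ≥ 887/5 ≈ 177.400000.


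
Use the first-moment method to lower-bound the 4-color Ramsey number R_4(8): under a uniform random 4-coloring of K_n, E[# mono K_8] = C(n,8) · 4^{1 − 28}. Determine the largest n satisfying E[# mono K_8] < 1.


We need C(n, 8) · 4^{1 − 28} < 1, i.e. C(n, 8) < 4^{28 − 1} = 18014398509481984.
Check values of n near the boundary:
  n = 407: C(407, 8) = 17424959239309050; 17424959239309050 < 18014398509481984? YES
  n = 408: C(408, 8) = 17773458424095231; 17773458424095231 < 18014398509481984? YES
  n = 409: C(409, 8) = 18128041135797879; 18128041135797879 < 18014398509481984? NO
The largest n with C(n, 8) < 18014398509481984 is n = 408 (where E[X] = 17773458424095231/18014398509481984 ≈ 0.987). Hence R_4(8) > 408, i.e. R_4(8) ≥ 409.

Largest n = 408; hence R_4(8) > 408.


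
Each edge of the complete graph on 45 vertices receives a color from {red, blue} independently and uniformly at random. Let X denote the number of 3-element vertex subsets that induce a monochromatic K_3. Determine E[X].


Let X = Σ_S X_S over the C(45, 3) = 14190 subsets S of size 3, where X_S = 1 if the K_3 on S is monochromatic.
For a fixed S, the K_3 on S has C(3, 2) = 3 edges. P[all 3 edges red] = (1/2)^3, and likewise for blue, so P[monochromatic] = 2·(1/2)^3 = 2^{1 − 3} = 1/4.
By linearity of expectation: E[X] = C(45, 3) · 2^{1 − 3} = 14190 · 1/4 = 7095/2.
Numerically: E[X] ≈ 3547.50000.

E[X] = C(45,3)·2^(1−C(3,2)) = 7095/2 ≈ 3547.50000.


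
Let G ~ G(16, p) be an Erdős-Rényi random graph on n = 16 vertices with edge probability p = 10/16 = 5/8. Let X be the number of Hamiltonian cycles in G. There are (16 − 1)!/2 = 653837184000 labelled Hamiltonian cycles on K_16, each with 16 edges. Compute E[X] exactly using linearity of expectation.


K_16 has (16 − 1)!/2 = 653837184000 labelled Hamiltonian cycles.
For each such Hamiltonian cycle H, let X_H = 1 if all 16 edges of H are present in G. Then P[X_H = 1] = p^{16} = (5/8)^{16} = 152587890625/281474976710656.
By linearity: E[X] = Σ_H E[X_H] = 653837184000 · p^{16} = 653837184000 · 152587890625/281474976710656 = 97429332733154296875/274877906944.
Numerically: E[X] ≈ 3.5445e+08.

E[X] = 653837184000 · (5/8)^{16} = 97429332733154296875/274877906944 ≈ 3.5445e+08.


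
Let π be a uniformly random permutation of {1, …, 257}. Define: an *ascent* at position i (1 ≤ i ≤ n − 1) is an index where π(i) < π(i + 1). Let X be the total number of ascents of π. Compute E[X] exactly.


Write X = Σ X_I over i = 1, …, 256, with X_I the indicator of one ascent.
There are 256 indicators.
For each fixed i, the pair (π(i), π(i+1)) is a uniformly random ordered pair of distinct values from {1, …, 257}; by symmetry P[π(i) < π(i+1)] = 1/2.
By linearity: E[X] = 256 · (1/2) = (257 − 1) · (1/2) = 128 ≈ 128.00000.

E[X] = 128 = 128.00000.


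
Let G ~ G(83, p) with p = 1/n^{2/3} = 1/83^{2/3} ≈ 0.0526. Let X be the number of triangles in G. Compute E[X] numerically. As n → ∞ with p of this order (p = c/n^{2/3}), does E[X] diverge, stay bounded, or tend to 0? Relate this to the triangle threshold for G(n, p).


Number of potential triangles: C(83, 3) = 91881.
Each occurs with probability p³ ≈ (0.0526)³ ≈ 1.45159e-04.
By linearity: E[X] = C(83, 3)·p³ ≈ 91881 · 1.45159e-04 ≈ 13.337.
Since α = 2/3 < 1, p = c/n^{2/3} ≫ 1/n is above the triangle threshold p ~ 1/n. Asymptotically E[X] ~ (c³/6)·n^{3(1−α)} = (1³/6)·n^{1} → ∞; triangles are abundant w.h.p.

E[X] ≈ 13.337; in regime p = Θ(1/n^{2/3}) E[X] diverges (above the triangle threshold p ~ 1/n).


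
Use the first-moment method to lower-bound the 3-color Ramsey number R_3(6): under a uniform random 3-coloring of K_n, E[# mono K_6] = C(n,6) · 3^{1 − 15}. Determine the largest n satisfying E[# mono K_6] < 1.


We need C(n, 6) · 3^{1 − 15} < 1, i.e. C(n, 6) < 3^{15 − 1} = 4782969.
Check values of n near the boundary:
  n = 37: C(37, 6) = 2324784; 2324784 < 4782969? YES
  n = 38: C(38, 6) = 2760681; 2760681 < 4782969? YES
  n = 39: C(39, 6) = 3262623; 3262623 < 4782969? YES
  n = 40: C(40, 6) = 3838380; 3838380 < 4782969? YES
  n = 41: C(41, 6) = 4496388; 4496388 < 4782969? YES
  n = 42: C(42, 6) = 5245786; 5245786 < 4782969? NO
The largest n with C(n, 6) < 4782969 is n = 41 (where E[X] = 1498796/1594323 ≈ 0.94008). Hence R_3(6) > 41, i.e. R_3(6) ≥ 42.

Largest n = 41; hence R_3(6) > 41.


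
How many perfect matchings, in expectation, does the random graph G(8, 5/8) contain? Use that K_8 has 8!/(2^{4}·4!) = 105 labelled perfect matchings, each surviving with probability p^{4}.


K_8 has 8!/(2^{4}·4!) = 105 labelled perfect matchings.
For each such perfect matching H, let X_H = 1 if all 4 edges of H are present in G. Then P[X_H = 1] = p^{4} = (5/8)^{4} = 625/4096.
By linearity of expectation: E[X] = Σ_H E[X_H] = 105 · p^{4} = 105 · 625/4096 = 65625/4096.
Numerically: E[X] ≈ 16.

E[X] = 105 · (5/8)^{4} = 65625/4096 ≈ 16.


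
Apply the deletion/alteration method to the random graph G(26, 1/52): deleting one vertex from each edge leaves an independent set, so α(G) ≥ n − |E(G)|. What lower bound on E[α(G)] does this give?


E[|E(G)|] = C(26, 2)·p = 325 · (1/52) = 25/4.
E[α(G)] ≥ n − E[|E(G)|] = 26 − 25/4 = 79/4.
Numerically: ≈ 19.750.
(This is only a lower bound; the true E[α(G)] may be larger.)

E[α(G)] ≥ 79/4 ≈ 19.750.


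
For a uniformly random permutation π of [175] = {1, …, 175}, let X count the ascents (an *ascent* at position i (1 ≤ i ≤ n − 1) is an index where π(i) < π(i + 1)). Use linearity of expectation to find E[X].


Write X = Σ X_I over i = 1, …, 174, with X_I the indicator of one ascent.
There are 174 indicators.
For each fixed i, the pair (π(i), π(i+1)) is a uniformly random ordered pair of distinct values from {1, …, 175}; by symmetry P[π(i) < π(i+1)] = 1/2.
By linearity: E[X] = 174 · (1/2) = (175 − 1) · (1/2) = 87 ≈ 87.0000.

E[X] = 87 = 87.0000.


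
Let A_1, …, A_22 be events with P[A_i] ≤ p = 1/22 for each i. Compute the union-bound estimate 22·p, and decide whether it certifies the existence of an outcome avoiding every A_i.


Union bound: P[∪_{i=1}^{22} A_i] ≤ Σ_i P[A_i] ≤ 22·p = 22·(1/22) = 1.
Numerically: 1 ≈ 1.00000.
Is 1 < 1? NO.
Since the bound 1 is ≥ 1, the union bound is uninformative here; it does NOT by itself certify existence.

22·p = 1 ≈ 1.00000; existence NOT certified by the union bound.


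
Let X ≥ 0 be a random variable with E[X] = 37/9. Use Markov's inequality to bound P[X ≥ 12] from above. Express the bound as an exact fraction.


μ = E[X] = 37/9, a = 12.
Markov: P[X ≥ 12] ≤ μ/a = (37/9)/12 = 37/108.
Numerically: ≈ 0.3426.
(Since a = 12 > μ = 4.1111, the bound 37/108 is < 1 and informative.)

P[X ≥ 12] ≤ 37/108 ≈ 0.3426.


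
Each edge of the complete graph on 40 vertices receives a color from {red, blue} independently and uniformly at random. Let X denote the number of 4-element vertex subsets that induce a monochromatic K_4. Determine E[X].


Let X = Σ_S X_S over the C(40, 4) = 91390 subsets S of size 4, where X_S = 1 if the K_4 on S is monochromatic.
For a fixed S, the K_4 on S has C(4, 2) = 6 edges. P[all 6 edges red] = (1/2)^6, and likewise for blue, so P[monochromatic] = 2·(1/2)^6 = 2^{1 − 6} = 1/32.
Summing: E[X] = C(40, 4) · 2^{1 − 6} = 91390 · 1/32 = 45695/16.
Numerically: E[X] ≈ 2855.9375.

E[X] = C(40,4)·2^(1−C(4,2)) = 45695/16 ≈ 2855.9375.


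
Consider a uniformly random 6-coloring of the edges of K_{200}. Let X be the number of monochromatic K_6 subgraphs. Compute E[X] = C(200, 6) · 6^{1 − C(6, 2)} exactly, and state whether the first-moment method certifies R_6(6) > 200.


E[X] = C(200, 6) · 6^{1 − 15} = 82408626300 · 6^{−14} = 82408626300/78364164096.
As a reduced fraction: E[X] = 6867385525/6530347008 ≈ 1.051611.
Is E[X] < 1? NO.
Since E[X] ≥ 1, the first-moment bound is inconclusive at n = 200; it does NOT by itself certify R_6(6) > 200.

E[X] = 6867385525/6530347008 ≈ 1.051611; E[X] ≥ 1; first-moment method inconclusive here.


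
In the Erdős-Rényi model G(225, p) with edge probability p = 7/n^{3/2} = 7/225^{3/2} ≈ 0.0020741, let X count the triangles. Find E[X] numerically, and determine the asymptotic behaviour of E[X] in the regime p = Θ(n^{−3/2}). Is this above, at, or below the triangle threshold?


Number of potential triangles: C(225, 3) = 1873200.
Each occurs with probability p³ ≈ (0.0020741)³ ≈ 8.9222171e-09.
By linearity: E[X] = C(225, 3)·p³ ≈ 1873200 · 8.9222171e-09 ≈ 0.01671.
Since α = 3/2 > 1, p = c/n^{3/2} = o(1/n) is below the triangle threshold p ~ 1/n. Asymptotically E[X] ~ (c³/6)·n^{3(1−α)} = (7³/6)·n^{-1.5} → 0, so by Markov's inequality G has no triangles w.h.p.

E[X] ≈ 0.01671; in regime p = Θ(1/n^{3/2}) E[X] tends to 0 (below the triangle threshold p ~ 1/n).


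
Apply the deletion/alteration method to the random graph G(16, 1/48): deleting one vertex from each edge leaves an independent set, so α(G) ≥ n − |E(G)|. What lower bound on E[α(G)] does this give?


E[|E(G)|] = C(16, 2)·p = 120 · (1/48) = 5/2.
E[α(G)] ≥ n − E[|E(G)|] = 16 − 5/2 = 27/2.
Numerically: ≈ 13.50000.
(This is only a lower bound; the true E[α(G)] may be larger.)

E[α(G)] ≥ 27/2 ≈ 13.50000.


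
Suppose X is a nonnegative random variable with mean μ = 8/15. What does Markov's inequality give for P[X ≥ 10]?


μ = E[X] = 8/15, a = 10.
Markov: P[X ≥ 10] ≤ μ/a = (8/15)/10 = 4/75.
Numerically: ≈ 0.053333.
(Since a = 10 > μ = 0.533333, the bound 4/75 is < 1 and informative.)

P[X ≥ 10] ≤ 4/75 ≈ 0.053333.


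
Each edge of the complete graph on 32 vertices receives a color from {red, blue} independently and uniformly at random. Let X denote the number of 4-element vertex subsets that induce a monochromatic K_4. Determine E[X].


Let X = Σ_S X_S over the C(32, 4) = 35960 subsets S of size 4, where X_S = 1 if the K_4 on S is monochromatic.
For a fixed S, the K_4 on S has C(4, 2) = 6 edges. P[all 6 edges red] = (1/2)^6, and likewise for blue, so P[monochromatic] = 2·(1/2)^6 = 2^{1 − 6} = 1/32.
By linearity: E[X] = C(32, 4) · 2^{1 − 6} = 35960 · 1/32 = 4495/4.
Numerically: E[X] ≈ 1123.750000.

E[X] = C(32,4)·2^(1−C(4,2)) = 4495/4 ≈ 1123.750000.


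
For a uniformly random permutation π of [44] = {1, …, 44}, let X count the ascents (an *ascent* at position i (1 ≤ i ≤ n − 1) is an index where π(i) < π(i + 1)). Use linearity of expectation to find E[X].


Write X = Σ X_I over i = 1, …, 43, with X_I the indicator of one ascent.
There are 43 indicators.
For each fixed i, the pair (π(i), π(i+1)) is a uniformly random ordered pair of distinct values from {1, …, 44}; by symmetry P[π(i) < π(i+1)] = 1/2.
By linearity: E[X] = 43 · (1/2) = (44 − 1) · (1/2) = 43/2 ≈ 21.500000.

E[X] = 43/2 = 21.500000.


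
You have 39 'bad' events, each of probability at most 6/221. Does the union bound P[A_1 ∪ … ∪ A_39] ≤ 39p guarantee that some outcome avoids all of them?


Union bound: P[∪_{i=1}^{39} A_i] ≤ Σ_i P[A_i] ≤ 39·p = 39·(6/221) = 18/17.
Numerically: 18/17 ≈ 1.0588.
Is 18/17 < 1? NO.
Since the bound 18/17 is ≥ 1, the union bound is uninformative here; it does NOT by itself certify existence.

39·p = 18/17 ≈ 1.0588; existence NOT certified by the union bound.


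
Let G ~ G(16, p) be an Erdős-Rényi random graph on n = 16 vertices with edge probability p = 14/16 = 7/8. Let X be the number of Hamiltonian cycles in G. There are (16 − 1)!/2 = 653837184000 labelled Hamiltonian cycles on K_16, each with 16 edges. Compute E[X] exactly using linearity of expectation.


K_16 has (16 − 1)!/2 = 653837184000 labelled Hamiltonian cycles.
For each such Hamiltonian cycle H, let X_H = 1 if all 16 edges of H are present in G. Then P[X_H = 1] = p^{16} = (7/8)^{16} = 33232930569601/281474976710656.
By linearity: E[X] = Σ_H E[X_H] = 653837184000 · p^{16} = 653837184000 · 33232930569601/281474976710656 = 21219654042671322112875/274877906944.
Numerically: E[X] ≈ 7.71967e+10.

E[X] = 653837184000 · (7/8)^{16} = 21219654042671322112875/274877906944 ≈ 7.71967e+10.


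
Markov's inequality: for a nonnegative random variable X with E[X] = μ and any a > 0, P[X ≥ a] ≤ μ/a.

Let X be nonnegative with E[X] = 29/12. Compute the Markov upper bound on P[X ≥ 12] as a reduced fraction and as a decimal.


μ = E[X] = 29/12, a = 12.
Markov: P[X ≥ 12] ≤ μ/a = (29/12)/12 = 29/144.
Numerically: ≈ 0.2014.
(Since a = 12 > μ = 2.4167, the bound 29/144 is < 1 and informative.)

P[X ≥ 12] ≤ 29/144 ≈ 0.2014.


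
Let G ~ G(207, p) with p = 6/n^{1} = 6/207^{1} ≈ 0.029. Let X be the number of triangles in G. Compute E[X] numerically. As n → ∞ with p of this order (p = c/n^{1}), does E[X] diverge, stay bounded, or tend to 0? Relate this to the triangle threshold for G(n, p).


Number of potential triangles: C(207, 3) = 1456935.
Each occurs with probability p³ ≈ (0.029)³ ≈ 2.43525e-05.
By linearity: E[X] = C(207, 3)·p³ ≈ 1456935 · 2.43525e-05 ≈ 35.480.
Here α = 1, so p = 6/n is exactly at the triangle threshold p ~ 1/n. Asymptotically E[X] → c³/6 = 6³/6 = 36 ≈ 36.000, a bounded constant. In this regime the triangle count is asymptotically Poisson(c³/6).

E[X] ≈ 35.480; in regime p = Θ(1/n^{1}) E[X] stays bounded (at the triangle threshold p ~ 1/n).


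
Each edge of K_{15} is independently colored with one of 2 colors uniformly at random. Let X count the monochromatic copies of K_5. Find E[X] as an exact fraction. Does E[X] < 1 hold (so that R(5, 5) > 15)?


E[X] = C(15, 5) · 2^{1 − 10} = 3003 · 2^{−9} = 3003/512.
As a reduced fraction: E[X] = 3003/512 ≈ 5.8652.
Is E[X] < 1? NO.
Since E[X] ≥ 1, the first-moment bound is inconclusive at n = 15; it does NOT by itself certify R(5, 5) > 15.

E[X] = 3003/512 ≈ 5.8652; E[X] ≥ 1; first-moment method inconclusive here.


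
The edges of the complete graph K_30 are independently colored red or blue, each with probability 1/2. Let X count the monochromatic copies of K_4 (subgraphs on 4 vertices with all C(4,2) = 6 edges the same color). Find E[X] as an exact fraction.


Let X = Σ_S X_S over the C(30, 4) = 27405 subsets S of size 4, where X_S = 1 if the K_4 on S is monochromatic.
For a fixed S, the K_4 on S has C(4, 2) = 6 edges. P[all 6 edges red] = (1/2)^6, and likewise for blue, so P[monochromatic] = 2·(1/2)^6 = 2^{1 − 6} = 1/32.
By linearity: E[X] = C(30, 4) · 2^{1 − 6} = 27405 · 1/32 = 27405/32.
Numerically: E[X] ≈ 856.4062.

E[X] = C(30,4)·2^(1−C(4,2)) = 27405/32 ≈ 856.4062.


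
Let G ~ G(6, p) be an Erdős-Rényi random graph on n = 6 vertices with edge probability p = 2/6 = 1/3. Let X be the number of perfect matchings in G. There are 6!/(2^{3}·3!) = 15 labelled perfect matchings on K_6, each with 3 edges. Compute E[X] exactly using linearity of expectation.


K_6 has 6!/(2^{3}·3!) = 15 labelled perfect matchings.
For each such perfect matching H, let X_H = 1 if all 3 edges of H are present in G. Then P[X_H = 1] = p^{3} = (1/3)^{3} = 1/27.
By linearity of expectation: E[X] = Σ_H E[X_H] = 15 · p^{3} = 15 · 1/27 = 5/9.
Numerically: E[X] ≈ 0.55556.

E[X] = 15 · (1/3)^{3} = 5/9 ≈ 0.55556.


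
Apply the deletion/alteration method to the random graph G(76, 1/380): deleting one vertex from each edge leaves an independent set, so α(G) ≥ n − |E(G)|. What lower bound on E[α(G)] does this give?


E[|E(G)|] = C(76, 2)·p = 2850 · (1/380) = 15/2.
E[α(G)] ≥ n − E[|E(G)|] = 76 − 15/2 = 137/2.
Numerically: ≈ 68.50000.
(This is only a lower bound; the true E[α(G)] may be larger.)

E[α(G)] ≥ 137/2 ≈ 68.50000.


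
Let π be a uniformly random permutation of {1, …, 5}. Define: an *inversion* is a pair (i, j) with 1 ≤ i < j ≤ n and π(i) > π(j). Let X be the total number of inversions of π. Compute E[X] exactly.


Write X = Σ X_I over the C(5, 2) = 10 pairs i < j, with X_I the indicator of one inversion.
There are 10 indicators.
For each fixed pair i < j, the values π(i) and π(j) are two distinct elements of {1, …, 5} in uniformly random order; by symmetry P[π(i) > π(j)] = 1/2.
By linearity: E[X] = 10 · (1/2) = C(5, 2) · (1/2) = 10/2 = 5 ≈ 5.00000.

E[X] = 5 = 5.00000.


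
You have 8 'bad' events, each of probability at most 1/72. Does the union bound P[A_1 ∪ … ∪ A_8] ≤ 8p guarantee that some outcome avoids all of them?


Union bound: P[∪_{i=1}^{8} A_i] ≤ Σ_i P[A_i] ≤ 8·p = 8·(1/72) = 1/9.
Numerically: 1/9 ≈ 0.1111.
Is 1/9 < 1? YES.
Since P[∪ A_i] ≤ 1/9 < 1, the complement has P[∩ A_i^c] ≥ 1 − 1/9 = 8/9 > 0, so some outcome avoids every A_i.

8·p = 1/9 ≈ 0.1111; existence CERTIFIED by the union bound.


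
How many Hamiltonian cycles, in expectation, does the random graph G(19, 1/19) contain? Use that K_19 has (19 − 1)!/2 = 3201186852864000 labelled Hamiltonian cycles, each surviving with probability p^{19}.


K_19 has (19 − 1)!/2 = 3201186852864000 labelled Hamiltonian cycles.
For each such Hamiltonian cycle H, let X_H = 1 if all 19 edges of H are present in G. Then P[X_H = 1] = p^{19} = (1/19)^{19} = 1/1978419655660313589123979.
By linearity of expectation: E[X] = Σ_H E[X_H] = 3201186852864000 · p^{19} = 3201186852864000 · 1/1978419655660313589123979 = 3201186852864000/1978419655660313589123979.
Numerically: E[X] ≈ 1.618e-09.

E[X] = 3201186852864000 · (1/19)^{19} = 3201186852864000/1978419655660313589123979 ≈ 1.618e-09.


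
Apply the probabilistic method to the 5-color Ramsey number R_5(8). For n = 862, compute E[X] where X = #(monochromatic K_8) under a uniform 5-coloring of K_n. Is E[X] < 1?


E[X] = C(862, 8) · 5^{1 − 28} = 7317951015318931845 · 5^{−27} = 7317951015318931845/7450580596923828125.
As a reduced fraction: E[X] = 1463590203063786369/1490116119384765625 ≈ 0.98220.
Is E[X] < 1? YES.
Since E[X] < 1, there exists a 5-coloring of K_{862} with no monochromatic K_8; hence R_5(8) > 862.

E[X] = 1463590203063786369/1490116119384765625 ≈ 0.98220; E[X] < 1, so R_5(8) > 862.
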